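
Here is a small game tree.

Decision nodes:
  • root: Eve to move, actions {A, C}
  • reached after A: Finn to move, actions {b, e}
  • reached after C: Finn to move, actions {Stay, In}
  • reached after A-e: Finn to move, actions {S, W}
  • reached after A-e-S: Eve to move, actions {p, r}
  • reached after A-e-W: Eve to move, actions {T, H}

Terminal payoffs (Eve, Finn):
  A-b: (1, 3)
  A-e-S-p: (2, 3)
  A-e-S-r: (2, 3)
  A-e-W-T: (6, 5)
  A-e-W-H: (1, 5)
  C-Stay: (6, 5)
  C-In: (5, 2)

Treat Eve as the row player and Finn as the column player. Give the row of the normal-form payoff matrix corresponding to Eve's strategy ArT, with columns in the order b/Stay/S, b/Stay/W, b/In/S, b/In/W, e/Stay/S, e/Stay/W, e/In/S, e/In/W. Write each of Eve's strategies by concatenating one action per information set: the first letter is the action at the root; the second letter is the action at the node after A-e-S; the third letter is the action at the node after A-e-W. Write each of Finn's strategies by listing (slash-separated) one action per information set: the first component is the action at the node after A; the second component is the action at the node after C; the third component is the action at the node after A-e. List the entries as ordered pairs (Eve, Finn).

vs b/Stay/S: Eve plays A → Finn plays b at [A] → (1, 3)
vs b/Stay/W: Eve plays A → Finn plays b at [A] → (1, 3)
vs b/In/S: Eve plays A → Finn plays b at [A] → (1, 3)
vs b/In/W: Eve plays A → Finn plays b at [A] → (1, 3)
vs e/Stay/S: Eve plays A → Finn plays e at [A] → Finn plays S at [A-e] → Eve plays r at [A-e-S] → (2, 3)
vs e/Stay/W: Eve plays A → Finn plays e at [A] → Finn plays W at [A-e] → Eve plays T at [A-e-W] → (6, 5)
vs e/In/S: Eve plays A → Finn plays e at [A] → Finn plays S at [A-e] → Eve plays r at [A-e-S] → (2, 3)
vs e/In/W: Eve plays A → Finn plays e at [A] → Finn plays W at [A-e] → Eve plays T at [A-e-W] → (6, 5)

(1,3) (1,3) (1,3) (1,3) (2,3) (6,5) (2,3) (6,5)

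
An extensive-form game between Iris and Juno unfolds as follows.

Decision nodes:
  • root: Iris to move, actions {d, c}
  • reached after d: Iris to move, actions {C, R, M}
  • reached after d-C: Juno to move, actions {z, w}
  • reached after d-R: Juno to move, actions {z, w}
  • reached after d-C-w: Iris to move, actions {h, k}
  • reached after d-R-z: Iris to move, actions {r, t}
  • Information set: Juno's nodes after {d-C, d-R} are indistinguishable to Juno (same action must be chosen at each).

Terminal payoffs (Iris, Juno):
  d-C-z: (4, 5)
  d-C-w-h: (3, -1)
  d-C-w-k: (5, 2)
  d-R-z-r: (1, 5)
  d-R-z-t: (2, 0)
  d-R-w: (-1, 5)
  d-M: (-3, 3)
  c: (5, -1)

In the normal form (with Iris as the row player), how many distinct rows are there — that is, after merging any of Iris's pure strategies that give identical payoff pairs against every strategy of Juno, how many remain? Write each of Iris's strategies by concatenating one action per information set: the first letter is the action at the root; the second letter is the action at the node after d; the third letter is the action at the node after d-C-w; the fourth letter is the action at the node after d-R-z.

Iris has 24 pure strategies: dChr, dCht, dCkr, dCkt, dRhr, dRht, dRkr, dRkt, dMhr, dMht, dMkr, dMkt, cChr, cCht, cCkr, cCkt, cRhr, cRht, cRkr, cRkt, cMhr, cMht, cMkr, cMkt. Columns: z, w.
{dChr, dCht} → row (4,5) (3,-1)
{dCkr, dCkt} → row (4,5) (5,2)
{dRhr, dRkr} → row (1,5) (-1,5)
{dRht, dRkt} → row (2,0) (-1,5)
{dMhr, dMht, dMkr, dMkt} → row (-3,3) (-3,3)
{cChr, cCht, cCkr, cCkt, cRhr, cRht, cRkr, cRkt, cMhr, cMht, cMkr, cMkt} → row (5,-1) (5,-1)
That's 6 distinct rows out of 24 strategies.

6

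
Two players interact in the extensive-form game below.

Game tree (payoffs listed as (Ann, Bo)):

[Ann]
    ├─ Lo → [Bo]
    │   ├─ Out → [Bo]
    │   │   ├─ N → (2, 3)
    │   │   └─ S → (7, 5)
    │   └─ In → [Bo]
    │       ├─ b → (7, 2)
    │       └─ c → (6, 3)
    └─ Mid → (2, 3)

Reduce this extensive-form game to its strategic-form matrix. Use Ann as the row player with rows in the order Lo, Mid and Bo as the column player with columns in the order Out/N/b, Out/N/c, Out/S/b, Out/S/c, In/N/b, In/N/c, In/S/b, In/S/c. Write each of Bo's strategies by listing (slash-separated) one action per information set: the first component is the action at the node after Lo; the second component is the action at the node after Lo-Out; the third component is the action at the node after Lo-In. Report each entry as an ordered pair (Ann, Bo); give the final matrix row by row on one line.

      Out/N/b  Out/N/c  Out/S/b  Out/S/c   In/N/b   In/N/c   In/S/b   In/S/c
  Lo    (2,3)    (2,3)    (7,5)    (7,5)    (7,2)    (6,3)    (7,2)    (6,3)
 Mid    (2,3)    (2,3)    (2,3)    (2,3)    (2,3)    (2,3)    (2,3)    (2,3)

Lo: (2,3) (2,3) (7,5) (7,5) (7,2) (6,3) (7,2) (6,3) | Mid: (2,3) (2,3) (2,3) (2,3) (2,3) (2,3) (2,3) (2,3)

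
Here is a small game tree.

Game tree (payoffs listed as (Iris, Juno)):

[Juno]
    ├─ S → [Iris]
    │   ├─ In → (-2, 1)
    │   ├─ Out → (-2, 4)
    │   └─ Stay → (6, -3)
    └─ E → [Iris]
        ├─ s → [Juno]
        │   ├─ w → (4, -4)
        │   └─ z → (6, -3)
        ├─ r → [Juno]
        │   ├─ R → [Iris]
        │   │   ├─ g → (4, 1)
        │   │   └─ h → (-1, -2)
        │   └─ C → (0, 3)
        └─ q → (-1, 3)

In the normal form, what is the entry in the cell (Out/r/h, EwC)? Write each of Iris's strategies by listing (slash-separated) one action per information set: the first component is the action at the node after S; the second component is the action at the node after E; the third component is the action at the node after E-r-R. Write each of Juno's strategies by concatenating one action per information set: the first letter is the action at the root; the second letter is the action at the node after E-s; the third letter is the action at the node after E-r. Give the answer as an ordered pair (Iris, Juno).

Trace the play path from the root:
  Juno plays E
  Iris plays r at [E]
  Juno plays C at [E-r]
→ terminal payoff (0, 3).
(Iris's choice at the node after S is never reached on this path, so it doesn't affect the outcome.)

(0, 3)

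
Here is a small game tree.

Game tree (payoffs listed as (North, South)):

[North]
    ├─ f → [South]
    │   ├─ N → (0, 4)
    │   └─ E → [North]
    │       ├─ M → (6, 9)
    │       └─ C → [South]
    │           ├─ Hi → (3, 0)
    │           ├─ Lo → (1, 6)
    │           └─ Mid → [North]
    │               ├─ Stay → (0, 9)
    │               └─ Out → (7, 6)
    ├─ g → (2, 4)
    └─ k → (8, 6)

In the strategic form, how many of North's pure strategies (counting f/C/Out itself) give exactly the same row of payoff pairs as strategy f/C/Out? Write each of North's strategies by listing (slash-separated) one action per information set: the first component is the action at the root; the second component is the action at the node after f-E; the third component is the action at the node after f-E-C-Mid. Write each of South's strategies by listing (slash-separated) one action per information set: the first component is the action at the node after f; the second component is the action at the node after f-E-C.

1

Row for f/C/Out (columns N/Hi, N/Lo, N/Mid, E/Hi, E/Lo, E/Mid): (0,4) (0,4) (0,4) (3,0) (1,6) (7,6).
Every one of North's information sets is on the play path for some reply by South when North follows f/C/Out.
Changing the action at any of them therefore changes at least one column, so only f/C/Out itself gives this row.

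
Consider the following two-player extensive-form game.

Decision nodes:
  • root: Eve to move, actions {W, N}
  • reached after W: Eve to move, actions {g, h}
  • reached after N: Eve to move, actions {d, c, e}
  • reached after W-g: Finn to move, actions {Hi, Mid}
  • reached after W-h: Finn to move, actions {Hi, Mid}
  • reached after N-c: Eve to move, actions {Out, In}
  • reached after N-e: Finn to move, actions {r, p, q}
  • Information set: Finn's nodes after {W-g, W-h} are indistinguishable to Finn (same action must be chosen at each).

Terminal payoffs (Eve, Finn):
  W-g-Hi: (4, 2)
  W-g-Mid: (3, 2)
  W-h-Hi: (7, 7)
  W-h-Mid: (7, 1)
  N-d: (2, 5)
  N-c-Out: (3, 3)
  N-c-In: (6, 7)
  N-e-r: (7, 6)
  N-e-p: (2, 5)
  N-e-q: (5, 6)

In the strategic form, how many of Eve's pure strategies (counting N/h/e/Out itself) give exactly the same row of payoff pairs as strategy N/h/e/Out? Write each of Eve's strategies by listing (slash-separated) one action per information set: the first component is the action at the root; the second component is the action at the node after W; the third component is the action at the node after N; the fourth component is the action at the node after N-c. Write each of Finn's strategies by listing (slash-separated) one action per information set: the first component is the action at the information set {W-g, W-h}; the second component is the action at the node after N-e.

Row for N/h/e/Out (columns Hi/r, Hi/p, Hi/q, Mid/r, Mid/p, Mid/q): (7,6) (2,5) (5,6) (7,6) (2,5) (5,6).
Under N/h/e/Out, Eve's choice at the node after W and at the node after N-c can never be reached regardless of what Finn does, so varying those choices leaves every outcome unchanged.
Holding the reachable choices fixed and varying the unreachable ones freely already gives 2 × 2 = 4 equivalent strategies.
No other strategy reproduces this row, so those 4 are the full class: N/g/e/Out, N/g/e/In, N/h/e/Out, N/h/e/In.

4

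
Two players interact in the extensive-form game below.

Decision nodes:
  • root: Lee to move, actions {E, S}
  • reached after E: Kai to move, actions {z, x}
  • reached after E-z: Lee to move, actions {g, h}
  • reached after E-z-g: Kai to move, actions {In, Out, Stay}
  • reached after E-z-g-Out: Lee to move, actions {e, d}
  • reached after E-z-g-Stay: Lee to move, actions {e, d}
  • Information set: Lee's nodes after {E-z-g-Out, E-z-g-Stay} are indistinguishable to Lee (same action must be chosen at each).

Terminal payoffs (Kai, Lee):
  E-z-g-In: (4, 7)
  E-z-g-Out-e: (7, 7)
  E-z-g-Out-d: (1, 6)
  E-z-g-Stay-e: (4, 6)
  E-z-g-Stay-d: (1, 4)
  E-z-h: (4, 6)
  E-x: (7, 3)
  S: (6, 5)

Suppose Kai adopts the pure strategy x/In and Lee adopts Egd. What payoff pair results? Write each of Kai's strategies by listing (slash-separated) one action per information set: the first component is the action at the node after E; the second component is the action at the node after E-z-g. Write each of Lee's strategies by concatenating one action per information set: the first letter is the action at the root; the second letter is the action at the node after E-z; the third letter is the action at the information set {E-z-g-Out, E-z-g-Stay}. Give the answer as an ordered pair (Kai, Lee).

(7, 3)

Trace the play path from the root:
  Lee plays E
  Kai plays x at [E]
→ terminal payoff (7, 3).
(Kai's choice at the node after E-z-g is never reached on this path, so it doesn't affect the outcome.)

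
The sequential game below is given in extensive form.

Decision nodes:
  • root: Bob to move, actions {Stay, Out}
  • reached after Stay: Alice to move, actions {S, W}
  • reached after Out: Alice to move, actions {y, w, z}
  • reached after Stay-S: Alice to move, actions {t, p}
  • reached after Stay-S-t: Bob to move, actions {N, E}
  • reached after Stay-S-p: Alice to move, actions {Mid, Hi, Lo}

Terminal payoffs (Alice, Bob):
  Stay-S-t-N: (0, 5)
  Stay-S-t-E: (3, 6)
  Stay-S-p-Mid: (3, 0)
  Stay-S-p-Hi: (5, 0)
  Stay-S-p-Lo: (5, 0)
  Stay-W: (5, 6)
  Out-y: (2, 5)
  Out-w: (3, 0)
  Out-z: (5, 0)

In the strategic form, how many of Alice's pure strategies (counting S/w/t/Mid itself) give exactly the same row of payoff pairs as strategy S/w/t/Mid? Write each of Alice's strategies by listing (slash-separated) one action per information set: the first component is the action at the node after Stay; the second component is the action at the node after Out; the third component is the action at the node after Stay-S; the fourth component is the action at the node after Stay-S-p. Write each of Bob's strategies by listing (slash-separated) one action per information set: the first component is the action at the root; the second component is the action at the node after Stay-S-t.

3

Row for S/w/t/Mid (columns Stay/N, Stay/E, Out/N, Out/E): (0,5) (3,6) (3,0) (3,0).
Under S/w/t/Mid, Alice's choice at the node after Stay-S-p can never be reached regardless of what Bob does, so varying those choices leaves every outcome unchanged.
Holding the reachable choices fixed and varying the unreachable one freely already gives 3 equivalent strategies.
No other strategy reproduces this row, so those 3 are the full class: S/w/t/Mid, S/w/t/Hi, S/w/t/Lo.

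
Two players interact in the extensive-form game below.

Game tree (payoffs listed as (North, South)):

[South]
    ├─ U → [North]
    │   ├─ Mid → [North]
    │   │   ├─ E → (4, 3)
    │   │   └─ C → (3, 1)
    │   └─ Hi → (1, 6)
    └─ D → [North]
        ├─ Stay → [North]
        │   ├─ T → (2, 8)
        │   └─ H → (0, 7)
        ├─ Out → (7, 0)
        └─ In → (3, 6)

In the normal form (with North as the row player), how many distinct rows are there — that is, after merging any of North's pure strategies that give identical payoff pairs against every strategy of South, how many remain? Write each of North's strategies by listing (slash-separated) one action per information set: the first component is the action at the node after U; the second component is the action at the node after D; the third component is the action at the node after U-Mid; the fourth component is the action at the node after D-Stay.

12

North has 24 pure strategies: Mid/Stay/E/T, Mid/Stay/E/H, Mid/Stay/C/T, Mid/Stay/C/H, Mid/Out/E/T, Mid/Out/E/H, Mid/Out/C/T, Mid/Out/C/H, Mid/In/E/T, Mid/In/E/H, Mid/In/C/T, Mid/In/C/H, Hi/Stay/E/T, Hi/Stay/E/H, Hi/Stay/C/T, Hi/Stay/C/H, Hi/Out/E/T, Hi/Out/E/H, Hi/Out/C/T, Hi/Out/C/H, Hi/In/E/T, Hi/In/E/H, Hi/In/C/T, Hi/In/C/H. Columns: U, D.
{Mid/Stay/E/T} → row (4,3) (2,8)
{Mid/Stay/E/H} → row (4,3) (0,7)
{Mid/Stay/C/T} → row (3,1) (2,8)
{Mid/Stay/C/H} → row (3,1) (0,7)
{Mid/Out/E/T, Mid/Out/E/H} → row (4,3) (7,0)
{Mid/Out/C/T, Mid/Out/C/H} → row (3,1) (7,0)
{Mid/In/E/T, Mid/In/E/H} → row (4,3) (3,6)
{Mid/In/C/T, Mid/In/C/H} → row (3,1) (3,6)
{Hi/Stay/E/T, Hi/Stay/C/T} → row (1,6) (2,8)
{Hi/Stay/E/H, Hi/Stay/C/H} → row (1,6) (0,7)
{Hi/Out/E/T, Hi/Out/E/H, Hi/Out/C/T, Hi/Out/C/H} → row (1,6) (7,0)
{Hi/In/E/T, Hi/In/E/H, Hi/In/C/T, Hi/In/C/H} → row (1,6) (3,6)
That's 12 distinct rows out of 24 strategies.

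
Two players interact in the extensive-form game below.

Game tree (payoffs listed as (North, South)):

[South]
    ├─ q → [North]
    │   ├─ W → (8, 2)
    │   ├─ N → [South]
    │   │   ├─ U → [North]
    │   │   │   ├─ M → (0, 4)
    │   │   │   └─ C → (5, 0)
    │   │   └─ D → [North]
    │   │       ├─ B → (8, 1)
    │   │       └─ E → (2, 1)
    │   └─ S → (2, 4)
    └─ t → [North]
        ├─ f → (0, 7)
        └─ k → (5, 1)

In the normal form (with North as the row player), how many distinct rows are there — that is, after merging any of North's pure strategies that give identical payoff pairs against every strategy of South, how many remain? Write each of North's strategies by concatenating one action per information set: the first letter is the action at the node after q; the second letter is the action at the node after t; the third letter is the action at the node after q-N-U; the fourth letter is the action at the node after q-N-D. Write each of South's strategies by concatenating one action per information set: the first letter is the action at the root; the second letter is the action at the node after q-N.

North has 24 pure strategies: WfMB, WfME, WfCB, WfCE, WkMB, WkME, WkCB, WkCE, NfMB, NfME, NfCB, NfCE, NkMB, NkME, NkCB, NkCE, SfMB, SfME, SfCB, SfCE, SkMB, SkME, SkCB, SkCE. Columns: qU, qD, tU, tD.
{WfMB, WfME, WfCB, WfCE} → row (8,2) (8,2) (0,7) (0,7)
{WkMB, WkME, WkCB, WkCE} → row (8,2) (8,2) (5,1) (5,1)
{NfMB} → row (0,4) (8,1) (0,7) (0,7)
{NfME} → row (0,4) (2,1) (0,7) (0,7)
{NfCB} → row (5,0) (8,1) (0,7) (0,7)
{NfCE} → row (5,0) (2,1) (0,7) (0,7)
{NkMB} → row (0,4) (8,1) (5,1) (5,1)
{NkME} → row (0,4) (2,1) (5,1) (5,1)
{NkCB} → row (5,0) (8,1) (5,1) (5,1)
{NkCE} → row (5,0) (2,1) (5,1) (5,1)
{SfMB, SfME, SfCB, SfCE} → row (2,4) (2,4) (0,7) (0,7)
{SkMB, SkME, SkCB, SkCE} → row (2,4) (2,4) (5,1) (5,1)
That's 12 distinct rows out of 24 strategies.

12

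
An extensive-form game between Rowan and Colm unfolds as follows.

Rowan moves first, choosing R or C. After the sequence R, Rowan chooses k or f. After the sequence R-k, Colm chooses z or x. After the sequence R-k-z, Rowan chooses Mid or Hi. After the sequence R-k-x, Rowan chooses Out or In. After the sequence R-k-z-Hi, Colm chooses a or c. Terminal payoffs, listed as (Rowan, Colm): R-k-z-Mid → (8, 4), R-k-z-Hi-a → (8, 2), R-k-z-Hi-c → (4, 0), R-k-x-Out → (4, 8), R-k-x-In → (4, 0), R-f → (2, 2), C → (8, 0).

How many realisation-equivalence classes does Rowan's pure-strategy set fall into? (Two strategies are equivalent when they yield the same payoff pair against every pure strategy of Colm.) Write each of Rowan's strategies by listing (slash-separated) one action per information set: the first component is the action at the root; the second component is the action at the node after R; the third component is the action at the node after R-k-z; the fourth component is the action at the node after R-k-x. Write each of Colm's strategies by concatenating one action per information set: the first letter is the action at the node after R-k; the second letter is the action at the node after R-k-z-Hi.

6

Rowan has 16 pure strategies: R/k/Mid/Out, R/k/Mid/In, R/k/Hi/Out, R/k/Hi/In, R/f/Mid/Out, R/f/Mid/In, R/f/Hi/Out, R/f/Hi/In, C/k/Mid/Out, C/k/Mid/In, C/k/Hi/Out, C/k/Hi/In, C/f/Mid/Out, C/f/Mid/In, C/f/Hi/Out, C/f/Hi/In. Columns: za, zc, xa, xc.
{R/k/Mid/Out} → row (8,4) (8,4) (4,8) (4,8)
{R/k/Mid/In} → row (8,4) (8,4) (4,0) (4,0)
{R/k/Hi/Out} → row (8,2) (4,0) (4,8) (4,8)
{R/k/Hi/In} → row (8,2) (4,0) (4,0) (4,0)
{R/f/Mid/Out, R/f/Mid/In, R/f/Hi/Out, R/f/Hi/In} → row (2,2) (2,2) (2,2) (2,2)
{C/k/Mid/Out, C/k/Mid/In, C/k/Hi/Out, C/k/Hi/In, C/f/Mid/Out, C/f/Mid/In, C/f/Hi/Out, C/f/Hi/In} → row (8,0) (8,0) (8,0) (8,0)
That's 6 distinct rows out of 16 strategies.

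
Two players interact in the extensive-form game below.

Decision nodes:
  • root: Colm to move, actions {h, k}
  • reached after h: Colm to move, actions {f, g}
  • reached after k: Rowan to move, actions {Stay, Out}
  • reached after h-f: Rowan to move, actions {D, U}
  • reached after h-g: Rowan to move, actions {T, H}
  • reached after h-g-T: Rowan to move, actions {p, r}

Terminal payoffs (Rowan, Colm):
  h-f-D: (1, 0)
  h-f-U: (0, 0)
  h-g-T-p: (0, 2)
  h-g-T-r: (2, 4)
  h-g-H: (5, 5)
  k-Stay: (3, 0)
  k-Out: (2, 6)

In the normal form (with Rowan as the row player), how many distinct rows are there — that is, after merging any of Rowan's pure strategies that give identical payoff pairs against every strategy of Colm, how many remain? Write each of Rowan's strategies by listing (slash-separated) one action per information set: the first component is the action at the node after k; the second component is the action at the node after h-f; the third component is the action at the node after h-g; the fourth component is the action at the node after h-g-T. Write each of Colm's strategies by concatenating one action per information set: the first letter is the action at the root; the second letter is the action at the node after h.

12

Rowan has 16 pure strategies: Stay/D/T/p, Stay/D/T/r, Stay/D/H/p, Stay/D/H/r, Stay/U/T/p, Stay/U/T/r, Stay/U/H/p, Stay/U/H/r, Out/D/T/p, Out/D/T/r, Out/D/H/p, Out/D/H/r, Out/U/T/p, Out/U/T/r, Out/U/H/p, Out/U/H/r. Columns: hf, hg, kf, kg.
{Stay/D/T/p} → row (1,0) (0,2) (3,0) (3,0)
{Stay/D/T/r} → row (1,0) (2,4) (3,0) (3,0)
{Stay/D/H/p, Stay/D/H/r} → row (1,0) (5,5) (3,0) (3,0)
{Stay/U/T/p} → row (0,0) (0,2) (3,0) (3,0)
{Stay/U/T/r} → row (0,0) (2,4) (3,0) (3,0)
{Stay/U/H/p, Stay/U/H/r} → row (0,0) (5,5) (3,0) (3,0)
{Out/D/T/p} → row (1,0) (0,2) (2,6) (2,6)
{Out/D/T/r} → row (1,0) (2,4) (2,6) (2,6)
{Out/D/H/p, Out/D/H/r} → row (1,0) (5,5) (2,6) (2,6)
{Out/U/T/p} → row (0,0) (0,2) (2,6) (2,6)
{Out/U/T/r} → row (0,0) (2,4) (2,6) (2,6)
{Out/U/H/p, Out/U/H/r} → row (0,0) (5,5) (2,6) (2,6)
That's 12 distinct rows out of 16 strategies.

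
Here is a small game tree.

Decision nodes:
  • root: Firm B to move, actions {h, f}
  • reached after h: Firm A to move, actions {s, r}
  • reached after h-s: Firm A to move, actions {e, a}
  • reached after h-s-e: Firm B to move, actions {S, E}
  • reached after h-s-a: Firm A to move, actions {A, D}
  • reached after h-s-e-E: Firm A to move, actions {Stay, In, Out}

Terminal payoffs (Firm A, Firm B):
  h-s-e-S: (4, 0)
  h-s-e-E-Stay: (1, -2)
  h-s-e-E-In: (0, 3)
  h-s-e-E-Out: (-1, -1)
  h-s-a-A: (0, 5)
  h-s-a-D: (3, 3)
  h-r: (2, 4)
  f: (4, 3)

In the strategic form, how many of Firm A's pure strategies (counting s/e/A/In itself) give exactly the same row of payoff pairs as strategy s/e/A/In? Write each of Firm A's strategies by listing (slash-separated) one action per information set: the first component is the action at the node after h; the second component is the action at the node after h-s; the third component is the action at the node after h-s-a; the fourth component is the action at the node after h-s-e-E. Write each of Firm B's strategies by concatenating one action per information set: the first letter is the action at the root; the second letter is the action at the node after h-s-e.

2

Row for s/e/A/In (columns hS, hE, fS, fE): (4,0) (0,3) (4,3) (4,3).
Under s/e/A/In, Firm A's choice at the node after h-s-a can never be reached regardless of what Firm B does, so varying those choices leaves every outcome unchanged.
Holding the reachable choices fixed and varying the unreachable one freely already gives 2 equivalent strategies.
No other strategy reproduces this row, so those 2 are the full class: s/e/A/In, s/e/D/In.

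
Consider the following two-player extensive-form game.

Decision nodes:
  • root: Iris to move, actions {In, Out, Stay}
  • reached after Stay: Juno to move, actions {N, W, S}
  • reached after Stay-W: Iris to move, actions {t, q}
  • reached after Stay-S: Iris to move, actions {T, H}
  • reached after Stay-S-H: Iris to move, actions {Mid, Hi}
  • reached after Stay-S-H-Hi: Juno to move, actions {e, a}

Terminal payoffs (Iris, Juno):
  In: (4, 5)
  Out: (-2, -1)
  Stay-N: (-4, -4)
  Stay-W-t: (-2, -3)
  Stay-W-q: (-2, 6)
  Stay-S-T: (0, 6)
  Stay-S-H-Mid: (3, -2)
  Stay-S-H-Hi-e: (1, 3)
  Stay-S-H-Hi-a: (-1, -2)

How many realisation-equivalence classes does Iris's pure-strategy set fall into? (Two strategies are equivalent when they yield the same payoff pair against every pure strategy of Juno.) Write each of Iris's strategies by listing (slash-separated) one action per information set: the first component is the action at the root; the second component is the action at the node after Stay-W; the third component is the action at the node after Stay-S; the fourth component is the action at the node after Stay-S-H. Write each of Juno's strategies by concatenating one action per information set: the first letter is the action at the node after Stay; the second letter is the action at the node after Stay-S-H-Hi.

8

Iris has 24 pure strategies: In/t/T/Mid, In/t/T/Hi, In/t/H/Mid, In/t/H/Hi, In/q/T/Mid, In/q/T/Hi, In/q/H/Mid, In/q/H/Hi, Out/t/T/Mid, Out/t/T/Hi, Out/t/H/Mid, Out/t/H/Hi, Out/q/T/Mid, Out/q/T/Hi, Out/q/H/Mid, Out/q/H/Hi, Stay/t/T/Mid, Stay/t/T/Hi, Stay/t/H/Mid, Stay/t/H/Hi, Stay/q/T/Mid, Stay/q/T/Hi, Stay/q/H/Mid, Stay/q/H/Hi. Columns: Ne, Na, We, Wa, Se, Sa.
{In/t/T/Mid, In/t/T/Hi, In/t/H/Mid, In/t/H/Hi, In/q/T/Mid, In/q/T/Hi, In/q/H/Mid, In/q/H/Hi} → row (4,5) (4,5) (4,5) (4,5) (4,5) (4,5)
{Out/t/T/Mid, Out/t/T/Hi, Out/t/H/Mid, Out/t/H/Hi, Out/q/T/Mid, Out/q/T/Hi, Out/q/H/Mid, Out/q/H/Hi} → row (-2,-1) (-2,-1) (-2,-1) (-2,-1) (-2,-1) (-2,-1)
{Stay/t/T/Mid, Stay/t/T/Hi} → row (-4,-4) (-4,-4) (-2,-3) (-2,-3) (0,6) (0,6)
{Stay/t/H/Mid} → row (-4,-4) (-4,-4) (-2,-3) (-2,-3) (3,-2) (3,-2)
{Stay/t/H/Hi} → row (-4,-4) (-4,-4) (-2,-3) (-2,-3) (1,3) (-1,-2)
{Stay/q/T/Mid, Stay/q/T/Hi} → row (-4,-4) (-4,-4) (-2,6) (-2,6) (0,6) (0,6)
{Stay/q/H/Mid} → row (-4,-4) (-4,-4) (-2,6) (-2,6) (3,-2) (3,-2)
{Stay/q/H/Hi} → row (-4,-4) (-4,-4) (-2,6) (-2,6) (1,3) (-1,-2)
That's 8 distinct rows out of 24 strategies.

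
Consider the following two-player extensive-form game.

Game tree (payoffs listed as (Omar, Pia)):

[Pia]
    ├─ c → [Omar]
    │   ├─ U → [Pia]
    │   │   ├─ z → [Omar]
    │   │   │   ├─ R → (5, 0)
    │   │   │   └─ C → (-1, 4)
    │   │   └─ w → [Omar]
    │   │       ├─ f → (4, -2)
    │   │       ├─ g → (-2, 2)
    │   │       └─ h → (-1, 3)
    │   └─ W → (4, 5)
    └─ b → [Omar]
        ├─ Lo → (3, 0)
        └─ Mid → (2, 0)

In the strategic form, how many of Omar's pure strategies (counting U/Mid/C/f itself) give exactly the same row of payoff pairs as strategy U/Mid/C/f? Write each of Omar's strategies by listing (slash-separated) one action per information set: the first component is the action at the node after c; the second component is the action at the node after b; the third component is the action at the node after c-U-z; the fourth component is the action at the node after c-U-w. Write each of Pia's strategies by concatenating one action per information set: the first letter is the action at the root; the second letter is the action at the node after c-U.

Row for U/Mid/C/f (columns cz, cw, bz, bw): (-1,4) (4,-2) (2,0) (2,0).
Every one of Omar's information sets is on the play path for some reply by Pia when Omar follows U/Mid/C/f.
Changing the action at any of them therefore changes at least one column, so only U/Mid/C/f itself gives this row.

1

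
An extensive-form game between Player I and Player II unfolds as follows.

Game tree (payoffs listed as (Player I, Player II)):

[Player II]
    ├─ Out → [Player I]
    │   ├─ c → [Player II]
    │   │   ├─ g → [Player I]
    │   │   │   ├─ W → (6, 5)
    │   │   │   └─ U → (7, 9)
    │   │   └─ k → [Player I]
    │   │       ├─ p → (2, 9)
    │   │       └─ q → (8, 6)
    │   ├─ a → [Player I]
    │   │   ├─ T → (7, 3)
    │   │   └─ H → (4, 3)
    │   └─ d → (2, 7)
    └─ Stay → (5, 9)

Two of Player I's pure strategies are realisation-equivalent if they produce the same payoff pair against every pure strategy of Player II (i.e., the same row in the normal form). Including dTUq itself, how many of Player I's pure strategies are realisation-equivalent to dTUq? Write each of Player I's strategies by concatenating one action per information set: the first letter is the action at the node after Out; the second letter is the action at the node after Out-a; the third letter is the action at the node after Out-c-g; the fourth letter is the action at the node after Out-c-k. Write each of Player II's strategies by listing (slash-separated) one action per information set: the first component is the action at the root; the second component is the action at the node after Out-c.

Row for dTUq (columns Out/g, Out/k, Stay/g, Stay/k): (2,7) (2,7) (5,9) (5,9).
Under dTUq, Player I's choice at the node after Out-a and at the node after Out-c-g and at the node after Out-c-k can never be reached regardless of what Player II does, so varying those choices leaves every outcome unchanged.
Holding the reachable choices fixed and varying the unreachable ones freely already gives 2 × 2 × 2 = 8 equivalent strategies.
No other strategy reproduces this row, so those 8 are the full class: dTWp, dTWq, dTUp, dTUq, dHWp, dHWq, dHUp, dHUq.

8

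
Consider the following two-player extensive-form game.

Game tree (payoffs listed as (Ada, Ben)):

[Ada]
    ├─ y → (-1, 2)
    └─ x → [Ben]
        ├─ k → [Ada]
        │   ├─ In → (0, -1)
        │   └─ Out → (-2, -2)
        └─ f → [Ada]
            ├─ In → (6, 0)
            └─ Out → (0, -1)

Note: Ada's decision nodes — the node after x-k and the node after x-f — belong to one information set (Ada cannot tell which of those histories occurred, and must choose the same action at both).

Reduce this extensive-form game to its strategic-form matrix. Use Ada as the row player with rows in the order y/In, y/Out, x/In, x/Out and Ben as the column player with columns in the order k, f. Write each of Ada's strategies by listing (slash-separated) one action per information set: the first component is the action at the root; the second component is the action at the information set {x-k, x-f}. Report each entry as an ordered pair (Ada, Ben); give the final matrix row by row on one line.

y/In: (-1,2) (-1,2) | y/Out: (-1,2) (-1,2) | x/In: (0,-1) (6,0) | x/Out: (-2,-2) (0,-1)

Row y/In: k→(-1,2), f→(-1,2)
Row y/Out: k→(-1,2), f→(-1,2)
Row x/In: k→(0,-1), f→(6,0)
Row x/Out: k→(-2,-2), f→(0,-1)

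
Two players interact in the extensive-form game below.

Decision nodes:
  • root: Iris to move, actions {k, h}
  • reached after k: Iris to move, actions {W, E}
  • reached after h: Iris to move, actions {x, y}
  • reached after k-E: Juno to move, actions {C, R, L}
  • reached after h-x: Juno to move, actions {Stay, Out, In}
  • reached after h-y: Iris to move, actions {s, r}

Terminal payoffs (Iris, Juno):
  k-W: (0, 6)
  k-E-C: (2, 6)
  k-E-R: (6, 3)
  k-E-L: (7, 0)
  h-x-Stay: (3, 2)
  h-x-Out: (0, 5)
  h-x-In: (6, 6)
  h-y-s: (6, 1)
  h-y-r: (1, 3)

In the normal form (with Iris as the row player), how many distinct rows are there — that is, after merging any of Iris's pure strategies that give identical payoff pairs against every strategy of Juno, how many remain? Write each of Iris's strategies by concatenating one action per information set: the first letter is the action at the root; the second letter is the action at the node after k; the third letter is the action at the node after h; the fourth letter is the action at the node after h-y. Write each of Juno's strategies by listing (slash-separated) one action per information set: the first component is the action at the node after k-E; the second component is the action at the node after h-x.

Iris has 16 pure strategies: kWxs, kWxr, kWys, kWyr, kExs, kExr, kEys, kEyr, hWxs, hWxr, hWys, hWyr, hExs, hExr, hEys, hEyr. Columns: C/Stay, C/Out, C/In, R/Stay, R/Out, R/In, L/Stay, L/Out, L/In.
{kWxs, kWxr, kWys, kWyr} → row (0,6) (0,6) (0,6) (0,6) (0,6) (0,6) (0,6) (0,6) (0,6)
{kExs, kExr, kEys, kEyr} → row (2,6) (2,6) (2,6) (6,3) (6,3) (6,3) (7,0) (7,0) (7,0)
{hWxs, hWxr, hExs, hExr} → row (3,2) (0,5) (6,6) (3,2) (0,5) (6,6) (3,2) (0,5) (6,6)
{hWys, hEys} → row (6,1) (6,1) (6,1) (6,1) (6,1) (6,1) (6,1) (6,1) (6,1)
{hWyr, hEyr} → row (1,3) (1,3) (1,3) (1,3) (1,3) (1,3) (1,3) (1,3) (1,3)
That's 5 distinct rows out of 16 strategies.

5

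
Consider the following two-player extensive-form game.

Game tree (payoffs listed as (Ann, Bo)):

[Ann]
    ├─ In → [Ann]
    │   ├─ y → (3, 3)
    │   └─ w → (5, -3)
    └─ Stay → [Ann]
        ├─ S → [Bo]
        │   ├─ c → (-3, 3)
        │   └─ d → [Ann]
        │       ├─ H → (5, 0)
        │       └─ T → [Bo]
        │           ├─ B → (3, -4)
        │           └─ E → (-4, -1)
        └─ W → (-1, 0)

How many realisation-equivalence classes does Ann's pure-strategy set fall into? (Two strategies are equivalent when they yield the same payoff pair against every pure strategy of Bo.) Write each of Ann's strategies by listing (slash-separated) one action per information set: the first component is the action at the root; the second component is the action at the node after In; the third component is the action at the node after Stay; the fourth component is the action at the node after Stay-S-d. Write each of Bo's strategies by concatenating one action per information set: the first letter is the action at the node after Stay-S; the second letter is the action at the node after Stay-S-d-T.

5

Ann has 16 pure strategies: In/y/S/H, In/y/S/T, In/y/W/H, In/y/W/T, In/w/S/H, In/w/S/T, In/w/W/H, In/w/W/T, Stay/y/S/H, Stay/y/S/T, Stay/y/W/H, Stay/y/W/T, Stay/w/S/H, Stay/w/S/T, Stay/w/W/H, Stay/w/W/T. Columns: cB, cE, dB, dE.
{In/y/S/H, In/y/S/T, In/y/W/H, In/y/W/T} → row (3,3) (3,3) (3,3) (3,3)
{In/w/S/H, In/w/S/T, In/w/W/H, In/w/W/T} → row (5,-3) (5,-3) (5,-3) (5,-3)
{Stay/y/S/H, Stay/w/S/H} → row (-3,3) (-3,3) (5,0) (5,0)
{Stay/y/S/T, Stay/w/S/T} → row (-3,3) (-3,3) (3,-4) (-4,-1)
{Stay/y/W/H, Stay/y/W/T, Stay/w/W/H, Stay/w/W/T} → row (-1,0) (-1,0) (-1,0) (-1,0)
That's 5 distinct rows out of 16 strategies.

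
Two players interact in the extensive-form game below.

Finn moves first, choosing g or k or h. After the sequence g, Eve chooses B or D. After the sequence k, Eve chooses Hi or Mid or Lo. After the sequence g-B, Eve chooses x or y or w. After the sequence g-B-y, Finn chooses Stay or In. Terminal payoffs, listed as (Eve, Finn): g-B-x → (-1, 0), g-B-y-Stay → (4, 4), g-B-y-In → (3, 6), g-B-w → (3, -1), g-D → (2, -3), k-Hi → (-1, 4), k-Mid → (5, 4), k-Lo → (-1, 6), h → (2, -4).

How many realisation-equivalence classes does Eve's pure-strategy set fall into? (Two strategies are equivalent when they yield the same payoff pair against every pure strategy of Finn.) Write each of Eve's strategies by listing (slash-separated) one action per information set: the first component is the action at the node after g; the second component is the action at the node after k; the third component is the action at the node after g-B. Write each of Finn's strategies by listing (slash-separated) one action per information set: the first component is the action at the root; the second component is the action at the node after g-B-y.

12

Eve has 18 pure strategies: B/Hi/x, B/Hi/y, B/Hi/w, B/Mid/x, B/Mid/y, B/Mid/w, B/Lo/x, B/Lo/y, B/Lo/w, D/Hi/x, D/Hi/y, D/Hi/w, D/Mid/x, D/Mid/y, D/Mid/w, D/Lo/x, D/Lo/y, D/Lo/w. Columns: g/Stay, g/In, k/Stay, k/In, h/Stay, h/In.
{B/Hi/x} → row (-1,0) (-1,0) (-1,4) (-1,4) (2,-4) (2,-4)
{B/Hi/y} → row (4,4) (3,6) (-1,4) (-1,4) (2,-4) (2,-4)
{B/Hi/w} → row (3,-1) (3,-1) (-1,4) (-1,4) (2,-4) (2,-4)
{B/Mid/x} → row (-1,0) (-1,0) (5,4) (5,4) (2,-4) (2,-4)
{B/Mid/y} → row (4,4) (3,6) (5,4) (5,4) (2,-4) (2,-4)
{B/Mid/w} → row (3,-1) (3,-1) (5,4) (5,4) (2,-4) (2,-4)
{B/Lo/x} → row (-1,0) (-1,0) (-1,6) (-1,6) (2,-4) (2,-4)
{B/Lo/y} → row (4,4) (3,6) (-1,6) (-1,6) (2,-4) (2,-4)
{B/Lo/w} → row (3,-1) (3,-1) (-1,6) (-1,6) (2,-4) (2,-4)
{D/Hi/x, D/Hi/y, D/Hi/w} → row (2,-3) (2,-3) (-1,4) (-1,4) (2,-4) (2,-4)
{D/Mid/x, D/Mid/y, D/Mid/w} → row (2,-3) (2,-3) (5,4) (5,4) (2,-4) (2,-4)
{D/Lo/x, D/Lo/y, D/Lo/w} → row (2,-3) (2,-3) (-1,6) (-1,6) (2,-4) (2,-4)
That's 12 distinct rows out of 18 strategies.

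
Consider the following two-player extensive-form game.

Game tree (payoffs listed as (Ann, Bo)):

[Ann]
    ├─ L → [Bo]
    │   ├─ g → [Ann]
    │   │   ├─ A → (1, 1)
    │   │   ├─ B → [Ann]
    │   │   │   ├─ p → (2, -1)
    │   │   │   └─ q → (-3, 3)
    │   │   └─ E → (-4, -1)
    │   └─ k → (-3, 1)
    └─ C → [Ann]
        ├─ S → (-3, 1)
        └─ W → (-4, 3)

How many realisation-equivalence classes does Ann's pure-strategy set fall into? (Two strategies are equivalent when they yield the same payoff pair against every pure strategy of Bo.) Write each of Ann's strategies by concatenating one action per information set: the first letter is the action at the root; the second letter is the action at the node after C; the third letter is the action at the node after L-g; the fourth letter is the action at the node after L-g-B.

Ann has 24 pure strategies: LSAp, LSAq, LSBp, LSBq, LSEp, LSEq, LWAp, LWAq, LWBp, LWBq, LWEp, LWEq, CSAp, CSAq, CSBp, CSBq, CSEp, CSEq, CWAp, CWAq, CWBp, CWBq, CWEp, CWEq. Columns: g, k.
{LSAp, LSAq, LWAp, LWAq} → row (1,1) (-3,1)
{LSBp, LWBp} → row (2,-1) (-3,1)
{LSBq, LWBq} → row (-3,3) (-3,1)
{LSEp, LSEq, LWEp, LWEq} → row (-4,-1) (-3,1)
{CSAp, CSAq, CSBp, CSBq, CSEp, CSEq} → row (-3,1) (-3,1)
{CWAp, CWAq, CWBp, CWBq, CWEp, CWEq} → row (-4,3) (-4,3)
That's 6 distinct rows out of 24 strategies.

6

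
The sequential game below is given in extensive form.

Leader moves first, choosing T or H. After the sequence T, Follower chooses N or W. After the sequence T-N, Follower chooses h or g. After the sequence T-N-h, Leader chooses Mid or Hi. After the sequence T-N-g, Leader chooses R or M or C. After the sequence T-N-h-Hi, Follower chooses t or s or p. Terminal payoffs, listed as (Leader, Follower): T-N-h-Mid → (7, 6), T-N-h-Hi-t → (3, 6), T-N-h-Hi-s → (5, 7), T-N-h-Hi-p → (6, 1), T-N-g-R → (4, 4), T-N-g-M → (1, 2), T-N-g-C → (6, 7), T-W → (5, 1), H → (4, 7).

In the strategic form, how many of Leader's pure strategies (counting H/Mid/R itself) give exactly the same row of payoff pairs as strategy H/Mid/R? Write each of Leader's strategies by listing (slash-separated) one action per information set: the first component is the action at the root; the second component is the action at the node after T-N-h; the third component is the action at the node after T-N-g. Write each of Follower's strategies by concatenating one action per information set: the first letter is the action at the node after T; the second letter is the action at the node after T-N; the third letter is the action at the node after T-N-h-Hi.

Row for H/Mid/R (columns Nht, Nhs, Nhp, Ngt, Ngs, Ngp, Wht, Whs, Whp, Wgt, Wgs, Wgp): (4,7) (4,7) (4,7) (4,7) (4,7) (4,7) (4,7) (4,7) (4,7) (4,7) (4,7) (4,7).
Under H/Mid/R, Leader's choice at the node after T-N-h and at the node after T-N-g can never be reached regardless of what Follower does, so varying those choices leaves every outcome unchanged.
Holding the reachable choices fixed and varying the unreachable ones freely already gives 2 × 3 = 6 equivalent strategies.
No other strategy reproduces this row, so those 6 are the full class: H/Mid/R, H/Mid/M, H/Mid/C, H/Hi/R, H/Hi/M, H/Hi/C.

6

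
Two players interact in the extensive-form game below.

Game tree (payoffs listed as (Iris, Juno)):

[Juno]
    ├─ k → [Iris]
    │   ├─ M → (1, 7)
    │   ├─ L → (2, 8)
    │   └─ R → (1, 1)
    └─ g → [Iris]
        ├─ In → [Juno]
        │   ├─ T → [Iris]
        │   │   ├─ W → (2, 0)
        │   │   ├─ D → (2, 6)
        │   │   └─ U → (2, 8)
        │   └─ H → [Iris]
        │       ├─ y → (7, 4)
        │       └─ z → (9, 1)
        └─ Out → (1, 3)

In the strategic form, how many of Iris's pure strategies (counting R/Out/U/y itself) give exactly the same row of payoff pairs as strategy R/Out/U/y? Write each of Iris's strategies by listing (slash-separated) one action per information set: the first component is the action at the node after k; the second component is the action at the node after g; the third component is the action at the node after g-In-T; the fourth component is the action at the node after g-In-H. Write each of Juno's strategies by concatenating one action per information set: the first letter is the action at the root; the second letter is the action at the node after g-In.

Row for R/Out/U/y (columns kT, kH, gT, gH): (1,1) (1,1) (1,3) (1,3).
Under R/Out/U/y, Iris's choice at the node after g-In-T and at the node after g-In-H can never be reached regardless of what Juno does, so varying those choices leaves every outcome unchanged.
Holding the reachable choices fixed and varying the unreachable ones freely already gives 3 × 2 = 6 equivalent strategies.
No other strategy reproduces this row, so those 6 are the full class: R/Out/W/y, R/Out/W/z, R/Out/D/y, R/Out/D/z, R/Out/U/y, R/Out/U/z.

6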